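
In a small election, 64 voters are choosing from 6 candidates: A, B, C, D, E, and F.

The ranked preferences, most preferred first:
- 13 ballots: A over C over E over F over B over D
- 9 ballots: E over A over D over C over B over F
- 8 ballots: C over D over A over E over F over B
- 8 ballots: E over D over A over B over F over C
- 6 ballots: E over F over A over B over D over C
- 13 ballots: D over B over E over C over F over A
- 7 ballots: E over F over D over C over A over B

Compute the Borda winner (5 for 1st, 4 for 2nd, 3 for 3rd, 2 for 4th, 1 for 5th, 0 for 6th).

A: 13×5 + 9×4 + 8×3 + 8×3 + 6×3 + 13×0 + 7×1 = 174
B: 13×1 + 9×1 + 8×0 + 8×2 + 6×2 + 13×4 + 7×0 = 102
C: 13×4 + 9×2 + 8×5 + 8×0 + 6×0 + 13×2 + 7×2 = 150
D: 13×0 + 9×3 + 8×4 + 8×4 + 6×1 + 13×5 + 7×3 = 183
E: 13×3 + 9×5 + 8×2 + 8×5 + 6×5 + 13×3 + 7×5 = 244
F: 13×2 + 9×0 + 8×1 + 8×1 + 6×4 + 13×1 + 7×4 = 107

E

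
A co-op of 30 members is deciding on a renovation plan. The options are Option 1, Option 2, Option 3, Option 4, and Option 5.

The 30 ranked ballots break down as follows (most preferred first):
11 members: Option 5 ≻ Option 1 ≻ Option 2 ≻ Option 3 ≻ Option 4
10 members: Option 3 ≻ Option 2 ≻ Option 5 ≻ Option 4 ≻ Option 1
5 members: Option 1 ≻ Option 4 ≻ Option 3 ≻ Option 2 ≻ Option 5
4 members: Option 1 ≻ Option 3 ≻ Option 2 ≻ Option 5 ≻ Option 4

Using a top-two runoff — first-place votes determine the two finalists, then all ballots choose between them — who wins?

Option 3

Round 1 first-place votes: Option 1 9, Option 2 0, Option 3 10, Option 4 0, Option 5 11. Option 5 and Option 3 advance.
Runoff: Option 5 is ranked above Option 3 on 11 ballots, Option 3 above Option 5 on 19.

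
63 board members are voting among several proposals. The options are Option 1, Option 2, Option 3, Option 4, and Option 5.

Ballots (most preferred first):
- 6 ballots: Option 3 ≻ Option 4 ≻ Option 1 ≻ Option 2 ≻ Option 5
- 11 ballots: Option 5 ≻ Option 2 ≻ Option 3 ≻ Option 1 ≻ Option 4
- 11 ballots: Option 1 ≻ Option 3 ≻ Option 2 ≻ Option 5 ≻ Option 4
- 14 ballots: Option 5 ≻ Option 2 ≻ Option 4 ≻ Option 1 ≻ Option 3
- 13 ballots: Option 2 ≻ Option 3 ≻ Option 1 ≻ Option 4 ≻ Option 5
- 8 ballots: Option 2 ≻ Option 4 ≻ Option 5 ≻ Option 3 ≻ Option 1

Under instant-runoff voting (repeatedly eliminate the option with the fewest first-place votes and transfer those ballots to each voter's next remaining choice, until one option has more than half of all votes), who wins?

Option 2

Round 1: Option 1 11, Option 2 21, Option 3 6, Option 4 0, Option 5 25. Option 4 eliminated.
Round 2: Option 1 11, Option 2 21, Option 3 6, Option 5 25. Option 3 eliminated.
Round 3: Option 1 17, Option 2 21, Option 5 25. Option 1 eliminated.
Round 4: Option 2 38, Option 5 25. Option 2 has a majority (≥32).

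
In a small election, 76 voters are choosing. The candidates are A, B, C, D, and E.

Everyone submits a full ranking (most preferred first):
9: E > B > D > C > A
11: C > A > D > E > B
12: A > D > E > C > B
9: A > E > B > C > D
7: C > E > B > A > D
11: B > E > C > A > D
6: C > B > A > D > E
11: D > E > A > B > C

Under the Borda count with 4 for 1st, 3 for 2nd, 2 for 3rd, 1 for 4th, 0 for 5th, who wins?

A: 9×0 + 11×3 + 12×4 + 9×4 + 7×1 + 11×1 + 6×2 + 11×2 = 169
B: 9×3 + 11×0 + 12×0 + 9×2 + 7×2 + 11×4 + 6×3 + 11×1 = 132
C: 9×1 + 11×4 + 12×1 + 9×1 + 7×4 + 11×2 + 6×4 + 11×0 = 148
D: 9×2 + 11×2 + 12×3 + 9×0 + 7×0 + 11×0 + 6×1 + 11×4 = 126
E: 9×4 + 11×1 + 12×2 + 9×3 + 7×3 + 11×3 + 6×0 + 11×3 = 185

E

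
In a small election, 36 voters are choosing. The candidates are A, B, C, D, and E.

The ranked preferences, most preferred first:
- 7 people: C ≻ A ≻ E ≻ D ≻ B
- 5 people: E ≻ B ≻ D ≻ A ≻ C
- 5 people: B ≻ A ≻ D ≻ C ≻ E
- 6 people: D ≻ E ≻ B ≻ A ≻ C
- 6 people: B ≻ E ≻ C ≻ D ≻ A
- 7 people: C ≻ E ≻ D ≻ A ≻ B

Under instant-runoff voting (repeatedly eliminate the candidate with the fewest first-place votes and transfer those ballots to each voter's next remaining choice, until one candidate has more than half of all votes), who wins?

B

Round 1: A 0, B 11, C 14, D 6, E 5. A eliminated.
Round 2: B 11, C 14, D 6, E 5. E eliminated.
Round 3: B 16, C 14, D 6. D eliminated.
Round 4: B 22, C 14. B has a majority (≥19).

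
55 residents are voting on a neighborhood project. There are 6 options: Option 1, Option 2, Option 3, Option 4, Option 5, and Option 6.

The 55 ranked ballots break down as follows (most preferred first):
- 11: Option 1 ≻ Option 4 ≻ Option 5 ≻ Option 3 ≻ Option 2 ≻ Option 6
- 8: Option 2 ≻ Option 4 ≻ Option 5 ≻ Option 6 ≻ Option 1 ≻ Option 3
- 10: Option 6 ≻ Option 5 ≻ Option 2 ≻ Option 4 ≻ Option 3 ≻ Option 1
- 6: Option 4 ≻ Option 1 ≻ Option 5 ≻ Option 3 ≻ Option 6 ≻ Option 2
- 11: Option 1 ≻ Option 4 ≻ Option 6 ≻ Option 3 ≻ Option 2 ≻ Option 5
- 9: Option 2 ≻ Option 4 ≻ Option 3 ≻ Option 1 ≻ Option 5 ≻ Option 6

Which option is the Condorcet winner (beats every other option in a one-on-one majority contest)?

Option 4

Option 4 vs Option 1: 33–22
Option 4 vs Option 2: 28–27
Option 4 vs Option 3: 55–0
Option 4 vs Option 5: 45–10
Option 4 vs Option 6: 45–10
Option 4 beats every other option.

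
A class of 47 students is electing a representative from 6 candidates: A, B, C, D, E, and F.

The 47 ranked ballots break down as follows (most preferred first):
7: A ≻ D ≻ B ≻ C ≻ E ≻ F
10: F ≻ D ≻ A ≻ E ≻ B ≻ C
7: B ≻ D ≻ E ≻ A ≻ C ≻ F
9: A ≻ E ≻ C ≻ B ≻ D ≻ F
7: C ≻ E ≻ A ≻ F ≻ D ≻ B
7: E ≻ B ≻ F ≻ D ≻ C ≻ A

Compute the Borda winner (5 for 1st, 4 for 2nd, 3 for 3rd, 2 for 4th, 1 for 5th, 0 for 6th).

A: 7×5 + 10×3 + 7×2 + 9×5 + 7×3 + 7×0 = 145
B: 7×3 + 10×1 + 7×5 + 9×2 + 7×0 + 7×4 = 112
C: 7×2 + 10×0 + 7×1 + 9×3 + 7×5 + 7×1 = 90
D: 7×4 + 10×4 + 7×4 + 9×1 + 7×1 + 7×2 = 126
E: 7×1 + 10×2 + 7×3 + 9×4 + 7×4 + 7×5 = 147
F: 7×0 + 10×5 + 7×0 + 9×0 + 7×2 + 7×3 = 85

E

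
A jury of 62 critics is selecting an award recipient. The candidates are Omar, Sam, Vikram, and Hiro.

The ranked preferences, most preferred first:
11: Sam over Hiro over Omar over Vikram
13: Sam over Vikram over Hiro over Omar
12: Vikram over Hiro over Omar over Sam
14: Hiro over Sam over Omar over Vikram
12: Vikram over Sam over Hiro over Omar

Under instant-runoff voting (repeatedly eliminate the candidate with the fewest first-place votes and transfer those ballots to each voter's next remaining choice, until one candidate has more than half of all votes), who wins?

Round 1: Omar 0, Sam 24, Vikram 24, Hiro 14. Omar eliminated.
Round 2: Sam 24, Vikram 24, Hiro 14. Hiro eliminated.
Round 3: Sam 38, Vikram 24. Sam has a majority (≥32).

Sam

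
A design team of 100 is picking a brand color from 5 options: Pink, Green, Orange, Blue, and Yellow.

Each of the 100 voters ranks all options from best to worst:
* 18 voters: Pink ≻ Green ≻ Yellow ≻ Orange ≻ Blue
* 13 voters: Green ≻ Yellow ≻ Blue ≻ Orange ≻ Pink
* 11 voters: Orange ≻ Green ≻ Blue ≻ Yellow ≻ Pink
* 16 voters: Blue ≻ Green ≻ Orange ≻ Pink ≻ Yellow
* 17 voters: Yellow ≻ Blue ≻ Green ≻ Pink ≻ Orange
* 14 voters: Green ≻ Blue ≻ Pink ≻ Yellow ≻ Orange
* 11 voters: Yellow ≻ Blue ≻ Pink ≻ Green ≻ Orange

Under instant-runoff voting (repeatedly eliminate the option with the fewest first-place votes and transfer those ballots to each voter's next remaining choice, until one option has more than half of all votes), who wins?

Round 1: Pink 18, Green 27, Orange 11, Blue 16, Yellow 28. Orange eliminated.
Round 2: Pink 18, Green 38, Blue 16, Yellow 28. Blue eliminated.
Round 3: Pink 18, Green 54, Yellow 28. Green has a majority (≥51).

Green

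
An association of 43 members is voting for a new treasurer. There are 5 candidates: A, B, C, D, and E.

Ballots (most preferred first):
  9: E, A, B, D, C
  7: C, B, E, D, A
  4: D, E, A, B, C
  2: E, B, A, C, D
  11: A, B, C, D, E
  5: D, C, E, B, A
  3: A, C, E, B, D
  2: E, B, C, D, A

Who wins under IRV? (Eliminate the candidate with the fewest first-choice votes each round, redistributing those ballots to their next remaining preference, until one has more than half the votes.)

Round 1: A 14, B 0, C 7, D 9, E 13. B eliminated.
Round 2: A 14, C 7, D 9, E 13. C eliminated.
Round 3: A 14, D 9, E 20. D eliminated.
Round 4: A 14, E 29. E has a majority (≥22).

E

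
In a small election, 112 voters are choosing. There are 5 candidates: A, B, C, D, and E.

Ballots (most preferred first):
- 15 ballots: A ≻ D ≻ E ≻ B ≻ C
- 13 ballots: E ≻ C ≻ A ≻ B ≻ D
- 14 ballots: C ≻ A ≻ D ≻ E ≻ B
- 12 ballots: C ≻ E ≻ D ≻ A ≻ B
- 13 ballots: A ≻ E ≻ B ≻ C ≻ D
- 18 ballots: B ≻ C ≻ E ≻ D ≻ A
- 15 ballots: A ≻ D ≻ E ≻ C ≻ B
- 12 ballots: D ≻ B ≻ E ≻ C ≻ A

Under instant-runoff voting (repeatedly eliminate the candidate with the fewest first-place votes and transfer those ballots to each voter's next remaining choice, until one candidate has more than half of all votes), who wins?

Round 1: A 43, B 18, C 26, D 12, E 13. D eliminated.
Round 2: A 43, B 30, C 26, E 13. E eliminated.
Round 3: A 43, B 30, C 39. B eliminated.
Round 4: A 43, C 69. C has a majority (≥57).

C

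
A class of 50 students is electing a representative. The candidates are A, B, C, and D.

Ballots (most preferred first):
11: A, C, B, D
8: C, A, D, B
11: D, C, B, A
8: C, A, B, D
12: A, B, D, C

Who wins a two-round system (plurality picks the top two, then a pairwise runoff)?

C

Round 1 first-place votes: A 23, B 0, C 16, D 11. A and C advance.
Runoff: A is ranked above C on 23 ballots, C above A on 27.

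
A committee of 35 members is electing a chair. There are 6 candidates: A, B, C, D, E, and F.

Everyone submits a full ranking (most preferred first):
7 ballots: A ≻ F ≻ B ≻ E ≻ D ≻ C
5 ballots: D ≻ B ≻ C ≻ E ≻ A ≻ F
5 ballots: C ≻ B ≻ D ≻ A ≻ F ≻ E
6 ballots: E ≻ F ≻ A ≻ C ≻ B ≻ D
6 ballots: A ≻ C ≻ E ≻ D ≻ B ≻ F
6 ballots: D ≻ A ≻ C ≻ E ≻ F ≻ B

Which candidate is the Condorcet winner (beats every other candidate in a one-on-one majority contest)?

A

A vs B: 25–10
A vs C: 25–10
A vs D: 19–16
A vs E: 24–11
A vs F: 29–6
A beats every other candidate.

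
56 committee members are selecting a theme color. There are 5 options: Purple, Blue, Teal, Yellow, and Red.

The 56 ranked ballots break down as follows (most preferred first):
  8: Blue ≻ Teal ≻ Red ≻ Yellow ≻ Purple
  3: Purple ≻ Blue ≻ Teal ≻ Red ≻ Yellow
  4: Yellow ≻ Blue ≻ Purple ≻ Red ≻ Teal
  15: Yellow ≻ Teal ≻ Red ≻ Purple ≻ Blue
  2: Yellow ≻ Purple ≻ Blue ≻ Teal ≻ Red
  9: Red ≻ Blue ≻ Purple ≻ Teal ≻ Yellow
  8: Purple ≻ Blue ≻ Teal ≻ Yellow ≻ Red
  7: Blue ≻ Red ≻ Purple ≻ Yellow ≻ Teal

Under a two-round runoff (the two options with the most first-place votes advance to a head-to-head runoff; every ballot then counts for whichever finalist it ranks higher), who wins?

Round 1 first-place votes: Purple 11, Blue 15, Teal 0, Yellow 21, Red 9. Yellow and Blue advance.
Runoff: Yellow is ranked above Blue on 21 ballots, Blue above Yellow on 35.

Blue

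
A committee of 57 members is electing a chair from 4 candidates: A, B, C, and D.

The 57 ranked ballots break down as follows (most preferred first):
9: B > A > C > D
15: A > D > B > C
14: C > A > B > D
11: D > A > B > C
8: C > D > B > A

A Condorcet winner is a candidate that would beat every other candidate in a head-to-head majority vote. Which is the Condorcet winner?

A

A vs B: 40–17
A vs C: 35–22
A vs D: 38–19
A beats every other candidate.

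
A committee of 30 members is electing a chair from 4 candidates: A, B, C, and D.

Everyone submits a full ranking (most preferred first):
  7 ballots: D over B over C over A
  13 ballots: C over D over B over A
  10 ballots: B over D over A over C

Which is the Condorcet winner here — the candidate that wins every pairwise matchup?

D vs A: 30–0
D vs B: 20–10
D vs C: 17–13
D beats every other candidate.

D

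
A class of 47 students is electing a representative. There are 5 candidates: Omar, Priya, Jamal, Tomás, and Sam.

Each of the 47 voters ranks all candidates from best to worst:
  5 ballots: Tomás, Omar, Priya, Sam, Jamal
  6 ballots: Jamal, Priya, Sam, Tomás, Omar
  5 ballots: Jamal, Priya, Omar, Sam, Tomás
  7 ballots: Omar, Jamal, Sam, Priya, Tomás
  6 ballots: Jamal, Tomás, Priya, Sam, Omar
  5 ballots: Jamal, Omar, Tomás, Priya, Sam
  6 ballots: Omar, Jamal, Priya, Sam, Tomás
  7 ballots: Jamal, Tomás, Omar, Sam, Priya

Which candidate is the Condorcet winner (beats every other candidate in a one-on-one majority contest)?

Jamal

Jamal vs Omar: 29–18
Jamal vs Priya: 42–5
Jamal vs Tomás: 42–5
Jamal vs Sam: 42–5
Jamal beats every other candidate.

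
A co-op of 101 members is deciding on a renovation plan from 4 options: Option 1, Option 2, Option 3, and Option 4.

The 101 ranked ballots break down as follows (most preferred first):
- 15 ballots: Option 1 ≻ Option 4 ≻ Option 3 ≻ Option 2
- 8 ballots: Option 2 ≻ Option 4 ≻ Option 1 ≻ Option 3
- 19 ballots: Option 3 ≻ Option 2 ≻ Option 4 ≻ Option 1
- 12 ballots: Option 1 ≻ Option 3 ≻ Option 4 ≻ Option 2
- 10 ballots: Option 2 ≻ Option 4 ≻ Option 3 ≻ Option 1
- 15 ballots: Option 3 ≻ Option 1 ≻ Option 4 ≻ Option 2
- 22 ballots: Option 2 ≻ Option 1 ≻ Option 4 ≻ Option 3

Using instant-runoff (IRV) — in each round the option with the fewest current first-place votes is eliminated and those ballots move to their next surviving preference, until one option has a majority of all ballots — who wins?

Option 3

Round 1: Option 1 27, Option 2 40, Option 3 34, Option 4 0. Option 4 eliminated.
Round 2: Option 1 27, Option 2 40, Option 3 34. Option 1 eliminated.
Round 3: Option 2 40, Option 3 61. Option 3 has a majority (≥51).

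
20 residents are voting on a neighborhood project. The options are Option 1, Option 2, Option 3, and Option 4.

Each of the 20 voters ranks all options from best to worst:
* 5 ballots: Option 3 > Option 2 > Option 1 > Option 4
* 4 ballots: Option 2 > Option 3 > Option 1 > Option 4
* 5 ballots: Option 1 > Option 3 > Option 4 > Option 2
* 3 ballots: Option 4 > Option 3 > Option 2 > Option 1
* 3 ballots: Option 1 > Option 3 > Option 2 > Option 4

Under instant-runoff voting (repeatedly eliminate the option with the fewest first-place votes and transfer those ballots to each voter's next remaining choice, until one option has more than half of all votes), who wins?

Round 1: Option 1 8, Option 2 4, Option 3 5, Option 4 3. Option 4 eliminated.
Round 2: Option 1 8, Option 2 4, Option 3 8. Option 2 eliminated.
Round 3: Option 1 8, Option 3 12. Option 3 has a majority (≥11).

Option 3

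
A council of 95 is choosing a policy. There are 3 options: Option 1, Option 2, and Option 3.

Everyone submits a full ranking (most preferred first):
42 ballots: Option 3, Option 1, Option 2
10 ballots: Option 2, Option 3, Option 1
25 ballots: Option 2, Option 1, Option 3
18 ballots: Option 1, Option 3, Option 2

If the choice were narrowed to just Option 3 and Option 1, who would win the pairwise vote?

Option 3

Option 3 is ranked above Option 1 on 52 ballots; Option 1 above Option 3 on 43.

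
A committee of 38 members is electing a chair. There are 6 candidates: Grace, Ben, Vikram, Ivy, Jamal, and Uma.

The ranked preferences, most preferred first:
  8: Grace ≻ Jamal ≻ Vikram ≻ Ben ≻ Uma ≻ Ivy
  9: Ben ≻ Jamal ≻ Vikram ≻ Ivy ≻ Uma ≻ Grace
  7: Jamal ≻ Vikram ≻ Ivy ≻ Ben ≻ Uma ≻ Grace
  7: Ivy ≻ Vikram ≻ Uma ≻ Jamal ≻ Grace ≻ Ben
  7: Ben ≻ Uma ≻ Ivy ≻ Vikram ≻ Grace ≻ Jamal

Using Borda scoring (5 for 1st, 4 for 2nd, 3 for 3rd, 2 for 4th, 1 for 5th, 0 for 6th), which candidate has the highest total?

Grace: 8×5 + 9×0 + 7×0 + 7×1 + 7×1 = 54
Ben: 8×2 + 9×5 + 7×2 + 7×0 + 7×5 = 110
Vikram: 8×3 + 9×3 + 7×4 + 7×4 + 7×2 = 121
Ivy: 8×0 + 9×2 + 7×3 + 7×5 + 7×3 = 95
Jamal: 8×4 + 9×4 + 7×5 + 7×2 + 7×0 = 117
Uma: 8×1 + 9×1 + 7×1 + 7×3 + 7×4 = 73

Vikram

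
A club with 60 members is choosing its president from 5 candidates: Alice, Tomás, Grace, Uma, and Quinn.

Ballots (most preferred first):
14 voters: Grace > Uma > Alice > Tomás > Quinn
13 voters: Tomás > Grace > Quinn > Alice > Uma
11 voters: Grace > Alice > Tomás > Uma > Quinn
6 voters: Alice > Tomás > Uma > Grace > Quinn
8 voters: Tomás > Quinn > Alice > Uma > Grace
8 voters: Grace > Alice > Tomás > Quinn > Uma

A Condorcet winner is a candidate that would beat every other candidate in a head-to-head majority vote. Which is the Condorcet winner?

Grace

Grace vs Alice: 46–14
Grace vs Tomás: 33–27
Grace vs Uma: 46–14
Grace vs Quinn: 52–8
Grace beats every other candidate.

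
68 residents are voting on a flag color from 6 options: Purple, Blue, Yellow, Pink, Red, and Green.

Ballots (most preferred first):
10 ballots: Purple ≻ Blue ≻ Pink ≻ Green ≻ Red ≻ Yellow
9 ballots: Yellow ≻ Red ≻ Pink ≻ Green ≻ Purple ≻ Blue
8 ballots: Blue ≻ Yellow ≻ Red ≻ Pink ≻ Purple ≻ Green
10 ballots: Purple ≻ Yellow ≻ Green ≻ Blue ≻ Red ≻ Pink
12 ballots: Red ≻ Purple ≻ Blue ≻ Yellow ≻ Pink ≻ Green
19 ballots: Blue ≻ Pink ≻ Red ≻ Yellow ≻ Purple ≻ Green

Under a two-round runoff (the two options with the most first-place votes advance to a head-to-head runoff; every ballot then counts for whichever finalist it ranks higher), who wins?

Purple

Round 1 first-place votes: Purple 20, Blue 27, Yellow 9, Pink 0, Red 12, Green 0. Blue and Purple advance.
Runoff: Blue is ranked above Purple on 27 ballots, Purple above Blue on 41.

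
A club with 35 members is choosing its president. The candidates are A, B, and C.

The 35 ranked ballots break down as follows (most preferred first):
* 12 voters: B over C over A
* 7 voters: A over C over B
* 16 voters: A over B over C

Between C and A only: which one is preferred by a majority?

C is ranked above A on 12 ballots; A above C on 23.

A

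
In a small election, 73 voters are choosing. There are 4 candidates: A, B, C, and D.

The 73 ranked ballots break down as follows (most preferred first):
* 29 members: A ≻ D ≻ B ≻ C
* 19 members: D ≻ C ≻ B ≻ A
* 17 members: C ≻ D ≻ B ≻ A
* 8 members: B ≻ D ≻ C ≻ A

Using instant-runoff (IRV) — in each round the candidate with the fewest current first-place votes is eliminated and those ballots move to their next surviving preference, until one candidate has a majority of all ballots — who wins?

Round 1: A 29, B 8, C 17, D 19. B eliminated.
Round 2: A 29, C 17, D 27. C eliminated.
Round 3: A 29, D 44. D has a majority (≥37).

D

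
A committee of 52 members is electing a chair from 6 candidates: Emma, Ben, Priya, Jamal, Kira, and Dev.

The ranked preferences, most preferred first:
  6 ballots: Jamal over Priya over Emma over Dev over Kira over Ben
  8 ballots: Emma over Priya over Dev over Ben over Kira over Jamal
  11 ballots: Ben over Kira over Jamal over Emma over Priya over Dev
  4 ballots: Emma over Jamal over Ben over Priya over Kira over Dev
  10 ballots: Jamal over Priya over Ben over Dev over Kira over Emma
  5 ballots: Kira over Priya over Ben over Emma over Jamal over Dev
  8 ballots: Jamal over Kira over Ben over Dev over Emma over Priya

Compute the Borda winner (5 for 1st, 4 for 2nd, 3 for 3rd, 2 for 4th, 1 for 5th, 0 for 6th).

Jamal

Emma: 6×3 + 8×5 + 11×2 + 4×5 + 10×0 + 5×2 + 8×1 = 118
Ben: 6×0 + 8×2 + 11×5 + 4×3 + 10×3 + 5×3 + 8×3 = 152
Priya: 6×4 + 8×4 + 11×1 + 4×2 + 10×4 + 5×4 + 8×0 = 135
Jamal: 6×5 + 8×0 + 11×3 + 4×4 + 10×5 + 5×1 + 8×5 = 174
Kira: 6×1 + 8×1 + 11×4 + 4×1 + 10×1 + 5×5 + 8×4 = 129
Dev: 6×2 + 8×3 + 11×0 + 4×0 + 10×2 + 5×0 + 8×2 = 72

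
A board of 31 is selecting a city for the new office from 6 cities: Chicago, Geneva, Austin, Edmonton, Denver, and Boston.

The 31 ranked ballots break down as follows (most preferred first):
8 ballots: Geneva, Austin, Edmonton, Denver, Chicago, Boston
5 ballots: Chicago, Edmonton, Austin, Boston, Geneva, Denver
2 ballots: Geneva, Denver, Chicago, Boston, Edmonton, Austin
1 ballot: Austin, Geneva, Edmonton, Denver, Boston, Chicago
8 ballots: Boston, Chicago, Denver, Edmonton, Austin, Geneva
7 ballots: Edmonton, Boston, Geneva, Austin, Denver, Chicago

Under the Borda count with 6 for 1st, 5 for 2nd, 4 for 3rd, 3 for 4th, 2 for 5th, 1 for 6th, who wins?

Chicago: 8×2 + 5×6 + 2×4 + 1×1 + 8×5 + 7×1 = 102
Geneva: 8×6 + 5×2 + 2×6 + 1×5 + 8×1 + 7×4 = 111
Austin: 8×5 + 5×4 + 2×1 + 1×6 + 8×2 + 7×3 = 105
Edmonton: 8×4 + 5×5 + 2×2 + 1×4 + 8×3 + 7×6 = 131
Denver: 8×3 + 5×1 + 2×5 + 1×3 + 8×4 + 7×2 = 88
Boston: 8×1 + 5×3 + 2×3 + 1×2 + 8×6 + 7×5 = 114

Edmonton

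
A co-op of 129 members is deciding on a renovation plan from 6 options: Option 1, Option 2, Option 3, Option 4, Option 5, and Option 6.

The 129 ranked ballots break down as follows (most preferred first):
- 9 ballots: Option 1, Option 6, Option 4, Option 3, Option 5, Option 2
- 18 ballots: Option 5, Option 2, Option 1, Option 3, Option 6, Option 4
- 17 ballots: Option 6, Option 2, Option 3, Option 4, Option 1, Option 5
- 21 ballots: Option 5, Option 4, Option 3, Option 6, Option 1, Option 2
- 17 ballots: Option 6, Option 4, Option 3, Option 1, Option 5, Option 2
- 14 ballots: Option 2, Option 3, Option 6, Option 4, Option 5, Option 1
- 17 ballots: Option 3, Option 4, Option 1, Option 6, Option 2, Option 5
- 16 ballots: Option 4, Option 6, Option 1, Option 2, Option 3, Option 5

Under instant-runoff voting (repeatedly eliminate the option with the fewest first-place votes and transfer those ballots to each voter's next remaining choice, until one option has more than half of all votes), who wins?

Round 1: Option 1 9, Option 2 14, Option 3 17, Option 4 16, Option 5 39, Option 6 34. Option 1 eliminated.
Round 2: Option 2 14, Option 3 17, Option 4 16, Option 5 39, Option 6 43. Option 2 eliminated.
Round 3: Option 3 31, Option 4 16, Option 5 39, Option 6 43. Option 4 eliminated.
Round 4: Option 3 31, Option 5 39, Option 6 59. Option 3 eliminated.
Round 5: Option 5 39, Option 6 90. Option 6 has a majority (≥65).

Option 6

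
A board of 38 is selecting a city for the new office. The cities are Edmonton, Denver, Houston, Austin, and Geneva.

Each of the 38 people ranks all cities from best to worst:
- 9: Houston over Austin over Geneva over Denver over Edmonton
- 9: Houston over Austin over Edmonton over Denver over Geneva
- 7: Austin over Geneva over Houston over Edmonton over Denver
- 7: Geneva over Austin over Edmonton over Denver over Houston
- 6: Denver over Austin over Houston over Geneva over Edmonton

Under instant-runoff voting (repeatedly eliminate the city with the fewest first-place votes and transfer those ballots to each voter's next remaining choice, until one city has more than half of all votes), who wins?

Austin

Round 1: Edmonton 0, Denver 6, Houston 18, Austin 7, Geneva 7. Edmonton eliminated.
Round 2: Denver 6, Houston 18, Austin 7, Geneva 7. Denver eliminated.
Round 3: Houston 18, Austin 13, Geneva 7. Geneva eliminated.
Round 4: Houston 18, Austin 20. Austin has a majority (≥20).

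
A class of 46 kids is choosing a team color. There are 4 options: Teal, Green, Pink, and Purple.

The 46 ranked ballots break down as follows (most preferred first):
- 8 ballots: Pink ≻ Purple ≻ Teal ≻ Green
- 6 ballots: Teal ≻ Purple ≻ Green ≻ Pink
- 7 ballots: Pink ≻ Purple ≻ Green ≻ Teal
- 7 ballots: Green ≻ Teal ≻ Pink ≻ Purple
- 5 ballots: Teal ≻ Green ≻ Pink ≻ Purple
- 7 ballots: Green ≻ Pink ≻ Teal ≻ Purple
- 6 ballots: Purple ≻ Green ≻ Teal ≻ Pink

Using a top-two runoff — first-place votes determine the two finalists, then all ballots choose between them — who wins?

Green

Round 1 first-place votes: Teal 11, Green 14, Pink 15, Purple 6. Pink and Green advance.
Runoff: Pink is ranked above Green on 15 ballots, Green above Pink on 31.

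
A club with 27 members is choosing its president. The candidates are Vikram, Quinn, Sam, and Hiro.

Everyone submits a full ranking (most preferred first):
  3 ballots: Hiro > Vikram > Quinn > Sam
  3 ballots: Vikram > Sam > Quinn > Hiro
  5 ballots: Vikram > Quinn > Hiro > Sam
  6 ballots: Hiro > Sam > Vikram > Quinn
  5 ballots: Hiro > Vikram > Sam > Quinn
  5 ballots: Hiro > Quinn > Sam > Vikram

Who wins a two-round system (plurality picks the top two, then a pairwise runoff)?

Hiro

Round 1 first-place votes: Vikram 8, Quinn 0, Sam 0, Hiro 19. Hiro and Vikram advance.
Runoff: Hiro is ranked above Vikram on 19 ballots, Vikram above Hiro on 8.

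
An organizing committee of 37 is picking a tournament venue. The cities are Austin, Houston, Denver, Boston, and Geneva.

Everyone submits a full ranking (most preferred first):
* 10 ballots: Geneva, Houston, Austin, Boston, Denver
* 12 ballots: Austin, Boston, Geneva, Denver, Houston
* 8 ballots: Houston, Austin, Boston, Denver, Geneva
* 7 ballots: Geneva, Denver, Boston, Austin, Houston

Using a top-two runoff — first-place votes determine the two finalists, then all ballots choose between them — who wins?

Austin

Round 1 first-place votes: Austin 12, Houston 8, Denver 0, Boston 0, Geneva 17. Geneva and Austin advance.
Runoff: Geneva is ranked above Austin on 17 ballots, Austin above Geneva on 20.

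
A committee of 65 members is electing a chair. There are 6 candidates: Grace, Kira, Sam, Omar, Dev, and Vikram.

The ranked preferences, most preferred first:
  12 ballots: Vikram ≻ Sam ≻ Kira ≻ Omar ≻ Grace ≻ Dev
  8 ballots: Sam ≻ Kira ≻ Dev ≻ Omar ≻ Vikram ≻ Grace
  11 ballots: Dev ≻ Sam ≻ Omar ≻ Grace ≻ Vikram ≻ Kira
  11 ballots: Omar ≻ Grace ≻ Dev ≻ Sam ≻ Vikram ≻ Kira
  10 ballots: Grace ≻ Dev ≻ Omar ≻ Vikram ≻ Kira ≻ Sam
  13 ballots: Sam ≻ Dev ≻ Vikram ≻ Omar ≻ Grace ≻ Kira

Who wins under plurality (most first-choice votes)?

First-place votes: Grace 10, Kira 0, Sam 21, Omar 11, Dev 11, Vikram 12.

Sam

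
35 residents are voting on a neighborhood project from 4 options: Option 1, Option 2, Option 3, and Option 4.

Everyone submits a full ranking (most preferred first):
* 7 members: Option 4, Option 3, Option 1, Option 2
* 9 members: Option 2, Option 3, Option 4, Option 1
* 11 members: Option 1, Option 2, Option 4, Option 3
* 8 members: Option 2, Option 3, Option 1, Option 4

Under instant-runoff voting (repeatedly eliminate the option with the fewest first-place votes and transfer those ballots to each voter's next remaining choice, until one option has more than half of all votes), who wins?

Option 1

Round 1: Option 1 11, Option 2 17, Option 3 0, Option 4 7. Option 3 eliminated.
Round 2: Option 1 11, Option 2 17, Option 4 7. Option 4 eliminated.
Round 3: Option 1 18, Option 2 17. Option 1 has a majority (≥18).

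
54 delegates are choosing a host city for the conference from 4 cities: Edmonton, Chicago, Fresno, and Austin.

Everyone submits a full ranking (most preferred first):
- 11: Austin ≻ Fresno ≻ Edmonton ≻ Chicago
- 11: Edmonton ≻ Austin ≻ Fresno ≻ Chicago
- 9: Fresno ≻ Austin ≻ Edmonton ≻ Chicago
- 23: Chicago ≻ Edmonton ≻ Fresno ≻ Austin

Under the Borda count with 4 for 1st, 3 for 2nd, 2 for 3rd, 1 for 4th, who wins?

Edmonton: 11×2 + 11×4 + 9×2 + 23×3 = 153
Chicago: 11×1 + 11×1 + 9×1 + 23×4 = 123
Fresno: 11×3 + 11×2 + 9×4 + 23×2 = 137
Austin: 11×4 + 11×3 + 9×3 + 23×1 = 127

Edmonton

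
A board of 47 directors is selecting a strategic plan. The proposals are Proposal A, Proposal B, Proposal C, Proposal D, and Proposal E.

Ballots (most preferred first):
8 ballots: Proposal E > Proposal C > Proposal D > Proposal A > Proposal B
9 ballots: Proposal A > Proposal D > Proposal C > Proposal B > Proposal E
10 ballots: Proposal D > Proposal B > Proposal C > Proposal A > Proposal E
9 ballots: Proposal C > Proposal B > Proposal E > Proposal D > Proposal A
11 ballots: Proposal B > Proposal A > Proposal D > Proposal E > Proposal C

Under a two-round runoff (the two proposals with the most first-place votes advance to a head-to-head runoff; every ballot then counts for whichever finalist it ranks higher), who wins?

Round 1 first-place votes: Proposal A 9, Proposal B 11, Proposal C 9, Proposal D 10, Proposal E 8. Proposal B and Proposal D advance.
Runoff: Proposal B is ranked above Proposal D on 20 ballots, Proposal D above Proposal B on 27.

Proposal D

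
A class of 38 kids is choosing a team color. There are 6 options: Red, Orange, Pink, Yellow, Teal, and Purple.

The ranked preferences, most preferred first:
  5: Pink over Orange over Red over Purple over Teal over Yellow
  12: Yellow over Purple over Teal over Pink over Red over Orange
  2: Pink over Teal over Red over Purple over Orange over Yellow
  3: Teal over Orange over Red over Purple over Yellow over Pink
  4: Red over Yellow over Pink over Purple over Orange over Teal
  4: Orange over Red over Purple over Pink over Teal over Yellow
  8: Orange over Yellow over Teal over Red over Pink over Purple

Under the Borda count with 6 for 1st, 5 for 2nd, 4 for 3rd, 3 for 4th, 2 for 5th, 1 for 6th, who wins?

Red: 5×4 + 12×2 + 2×4 + 3×4 + 4×6 + 4×5 + 8×3 = 132
Orange: 5×5 + 12×1 + 2×2 + 3×5 + 4×2 + 4×6 + 8×6 = 136
Pink: 5×6 + 12×3 + 2×6 + 3×1 + 4×4 + 4×3 + 8×2 = 125
Yellow: 5×1 + 12×6 + 2×1 + 3×2 + 4×5 + 4×1 + 8×5 = 149
Teal: 5×2 + 12×4 + 2×5 + 3×6 + 4×1 + 4×2 + 8×4 = 130
Purple: 5×3 + 12×5 + 2×3 + 3×3 + 4×3 + 4×4 + 8×1 = 126

Yellow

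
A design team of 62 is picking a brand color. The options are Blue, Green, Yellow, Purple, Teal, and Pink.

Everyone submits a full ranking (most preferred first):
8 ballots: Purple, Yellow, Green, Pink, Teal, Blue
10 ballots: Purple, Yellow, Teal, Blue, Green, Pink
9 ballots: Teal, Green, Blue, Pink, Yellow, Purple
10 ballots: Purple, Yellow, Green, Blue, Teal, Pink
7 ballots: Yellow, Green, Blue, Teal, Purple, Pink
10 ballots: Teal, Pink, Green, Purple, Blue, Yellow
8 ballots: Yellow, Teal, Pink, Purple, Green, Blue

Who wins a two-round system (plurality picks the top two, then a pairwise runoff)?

Round 1 first-place votes: Blue 0, Green 0, Yellow 15, Purple 28, Teal 19, Pink 0. Purple and Teal advance.
Runoff: Purple is ranked above Teal on 28 ballots, Teal above Purple on 34.

Teal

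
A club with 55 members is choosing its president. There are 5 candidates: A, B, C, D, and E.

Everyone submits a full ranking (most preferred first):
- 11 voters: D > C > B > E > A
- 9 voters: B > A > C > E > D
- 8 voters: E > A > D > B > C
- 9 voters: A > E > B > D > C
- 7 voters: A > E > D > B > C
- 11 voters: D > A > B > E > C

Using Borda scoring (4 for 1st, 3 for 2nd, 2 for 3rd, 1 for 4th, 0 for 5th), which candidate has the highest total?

A: 11×0 + 9×3 + 8×3 + 9×4 + 7×4 + 11×3 = 148
B: 11×2 + 9×4 + 8×1 + 9×2 + 7×1 + 11×2 = 113
C: 11×3 + 9×2 + 8×0 + 9×0 + 7×0 + 11×0 = 51
D: 11×4 + 9×0 + 8×2 + 9×1 + 7×2 + 11×4 = 127
E: 11×1 + 9×1 + 8×4 + 9×3 + 7×3 + 11×1 = 111

A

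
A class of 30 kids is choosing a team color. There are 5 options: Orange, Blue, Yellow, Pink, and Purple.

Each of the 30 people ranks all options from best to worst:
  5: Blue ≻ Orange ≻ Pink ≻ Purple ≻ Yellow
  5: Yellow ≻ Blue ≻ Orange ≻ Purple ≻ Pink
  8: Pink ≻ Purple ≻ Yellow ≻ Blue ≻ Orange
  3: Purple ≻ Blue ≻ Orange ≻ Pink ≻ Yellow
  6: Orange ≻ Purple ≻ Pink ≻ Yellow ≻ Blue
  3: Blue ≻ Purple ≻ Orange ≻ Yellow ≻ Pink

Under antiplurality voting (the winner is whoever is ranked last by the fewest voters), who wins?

Last-place votes: Orange 8, Blue 6, Yellow 8, Pink 8, Purple 0.

Purple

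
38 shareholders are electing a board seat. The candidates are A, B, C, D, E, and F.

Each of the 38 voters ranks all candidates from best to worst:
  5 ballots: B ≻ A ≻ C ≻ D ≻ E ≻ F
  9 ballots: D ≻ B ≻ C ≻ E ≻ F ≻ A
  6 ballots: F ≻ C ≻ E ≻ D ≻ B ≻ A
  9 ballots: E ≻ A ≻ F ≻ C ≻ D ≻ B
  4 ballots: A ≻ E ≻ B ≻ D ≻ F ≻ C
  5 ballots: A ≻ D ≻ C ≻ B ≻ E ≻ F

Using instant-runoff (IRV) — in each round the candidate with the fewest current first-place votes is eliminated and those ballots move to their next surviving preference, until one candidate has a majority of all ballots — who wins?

Round 1: A 9, B 5, C 0, D 9, E 9, F 6. C eliminated.
Round 2: A 9, B 5, D 9, E 9, F 6. B eliminated.
Round 3: A 14, D 9, E 9, F 6. F eliminated.
Round 4: A 14, D 9, E 15. D eliminated.
Round 5: A 14, E 24. E has a majority (≥20).

E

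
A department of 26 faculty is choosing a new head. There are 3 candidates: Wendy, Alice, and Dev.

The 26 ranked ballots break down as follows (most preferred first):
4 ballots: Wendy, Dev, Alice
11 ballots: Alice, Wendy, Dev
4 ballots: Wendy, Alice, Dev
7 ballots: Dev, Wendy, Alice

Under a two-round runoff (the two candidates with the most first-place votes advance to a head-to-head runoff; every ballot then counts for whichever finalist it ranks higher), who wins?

Wendy

Round 1 first-place votes: Wendy 8, Alice 11, Dev 7. Alice and Wendy advance.
Runoff: Alice is ranked above Wendy on 11 ballots, Wendy above Alice on 15.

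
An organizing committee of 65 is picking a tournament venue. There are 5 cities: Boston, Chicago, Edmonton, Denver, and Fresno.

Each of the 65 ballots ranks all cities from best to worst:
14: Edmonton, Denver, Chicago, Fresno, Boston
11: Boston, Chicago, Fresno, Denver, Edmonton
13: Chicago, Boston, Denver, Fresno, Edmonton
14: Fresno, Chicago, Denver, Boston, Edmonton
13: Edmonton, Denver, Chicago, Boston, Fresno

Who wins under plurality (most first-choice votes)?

First-place votes: Boston 11, Chicago 13, Edmonton 27, Denver 0, Fresno 14.

Edmonton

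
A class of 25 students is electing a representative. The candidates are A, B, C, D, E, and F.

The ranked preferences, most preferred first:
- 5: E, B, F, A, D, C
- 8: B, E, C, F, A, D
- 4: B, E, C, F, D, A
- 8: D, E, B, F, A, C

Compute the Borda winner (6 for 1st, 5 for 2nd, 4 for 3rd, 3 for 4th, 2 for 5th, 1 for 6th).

A: 5×3 + 8×2 + 4×1 + 8×2 = 51
B: 5×5 + 8×6 + 4×6 + 8×4 = 129
C: 5×1 + 8×4 + 4×4 + 8×1 = 61
D: 5×2 + 8×1 + 4×2 + 8×6 = 74
E: 5×6 + 8×5 + 4×5 + 8×5 = 130
F: 5×4 + 8×3 + 4×3 + 8×3 = 80

E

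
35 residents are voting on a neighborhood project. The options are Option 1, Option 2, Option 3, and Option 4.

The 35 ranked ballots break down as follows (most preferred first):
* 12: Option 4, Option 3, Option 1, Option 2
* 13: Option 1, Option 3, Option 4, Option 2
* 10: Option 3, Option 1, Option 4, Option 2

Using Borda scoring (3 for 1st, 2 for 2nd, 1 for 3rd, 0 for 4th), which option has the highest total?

Option 3

Option 1: 12×1 + 13×3 + 10×2 = 71
Option 2: 12×0 + 13×0 + 10×0 = 0
Option 3: 12×2 + 13×2 + 10×3 = 80
Option 4: 12×3 + 13×1 + 10×1 = 59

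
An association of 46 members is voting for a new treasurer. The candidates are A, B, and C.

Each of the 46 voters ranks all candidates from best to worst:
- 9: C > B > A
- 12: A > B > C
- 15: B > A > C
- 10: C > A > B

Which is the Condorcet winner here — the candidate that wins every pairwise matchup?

B vs A: 24–22
B vs C: 27–19
B beats every other candidate.

B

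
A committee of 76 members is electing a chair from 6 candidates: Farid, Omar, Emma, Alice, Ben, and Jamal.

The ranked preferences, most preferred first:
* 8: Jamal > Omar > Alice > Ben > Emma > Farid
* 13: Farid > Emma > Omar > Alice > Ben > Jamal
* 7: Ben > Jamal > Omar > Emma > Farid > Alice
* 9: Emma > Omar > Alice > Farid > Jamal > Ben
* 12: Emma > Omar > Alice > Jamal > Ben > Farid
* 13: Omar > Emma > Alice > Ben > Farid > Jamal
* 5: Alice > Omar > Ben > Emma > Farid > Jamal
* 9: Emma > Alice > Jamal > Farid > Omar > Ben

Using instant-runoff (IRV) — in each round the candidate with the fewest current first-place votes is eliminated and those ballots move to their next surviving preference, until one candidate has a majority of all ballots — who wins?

Round 1: Farid 13, Omar 13, Emma 30, Alice 5, Ben 7, Jamal 8. Alice eliminated.
Round 2: Farid 13, Omar 18, Emma 30, Ben 7, Jamal 8. Ben eliminated.
Round 3: Farid 13, Omar 18, Emma 30, Jamal 15. Farid eliminated.
Round 4: Omar 18, Emma 43, Jamal 15. Emma has a majority (≥39).

Emma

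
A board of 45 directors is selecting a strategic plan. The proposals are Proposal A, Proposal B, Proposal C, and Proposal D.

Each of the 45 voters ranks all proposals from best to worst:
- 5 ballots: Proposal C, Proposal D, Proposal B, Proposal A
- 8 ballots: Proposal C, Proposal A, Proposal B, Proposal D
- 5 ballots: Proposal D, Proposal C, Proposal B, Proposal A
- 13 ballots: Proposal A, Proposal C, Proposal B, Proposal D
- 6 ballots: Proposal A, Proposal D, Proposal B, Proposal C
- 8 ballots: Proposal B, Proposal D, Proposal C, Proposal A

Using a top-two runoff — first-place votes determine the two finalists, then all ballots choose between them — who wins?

Proposal C

Round 1 first-place votes: Proposal A 19, Proposal B 8, Proposal C 13, Proposal D 5. Proposal A and Proposal C advance.
Runoff: Proposal A is ranked above Proposal C on 19 ballots, Proposal C above Proposal A on 26.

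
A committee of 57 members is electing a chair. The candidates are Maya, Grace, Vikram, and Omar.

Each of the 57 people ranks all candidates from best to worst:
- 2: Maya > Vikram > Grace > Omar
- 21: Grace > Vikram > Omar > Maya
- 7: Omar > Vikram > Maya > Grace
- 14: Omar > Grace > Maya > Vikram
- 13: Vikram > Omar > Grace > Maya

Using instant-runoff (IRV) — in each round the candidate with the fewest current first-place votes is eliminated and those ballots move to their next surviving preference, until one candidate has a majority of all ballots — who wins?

Omar

Round 1: Maya 2, Grace 21, Vikram 13, Omar 21. Maya eliminated.
Round 2: Grace 21, Vikram 15, Omar 21. Vikram eliminated.
Round 3: Grace 23, Omar 34. Omar has a majority (≥29).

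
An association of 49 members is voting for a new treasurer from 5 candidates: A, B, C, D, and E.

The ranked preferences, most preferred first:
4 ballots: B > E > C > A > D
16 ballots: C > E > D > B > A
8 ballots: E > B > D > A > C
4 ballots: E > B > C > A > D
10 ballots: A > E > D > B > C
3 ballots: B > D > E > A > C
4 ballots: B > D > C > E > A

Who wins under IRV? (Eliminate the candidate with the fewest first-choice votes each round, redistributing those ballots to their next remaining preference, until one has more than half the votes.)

Round 1: A 10, B 11, C 16, D 0, E 12. D eliminated.
Round 2: A 10, B 11, C 16, E 12. A eliminated.
Round 3: B 11, C 16, E 22. B eliminated.
Round 4: C 20, E 29. E has a majority (≥25).

E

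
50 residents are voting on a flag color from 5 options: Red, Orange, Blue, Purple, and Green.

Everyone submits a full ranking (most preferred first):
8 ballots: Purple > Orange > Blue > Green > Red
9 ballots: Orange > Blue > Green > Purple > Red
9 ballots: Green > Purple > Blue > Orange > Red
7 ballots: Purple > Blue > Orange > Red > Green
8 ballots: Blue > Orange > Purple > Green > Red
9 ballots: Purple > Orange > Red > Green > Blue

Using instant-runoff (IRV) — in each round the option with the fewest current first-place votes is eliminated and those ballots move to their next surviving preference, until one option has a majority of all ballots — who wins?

Purple

Round 1: Red 0, Orange 9, Blue 8, Purple 24, Green 9. Red eliminated.
Round 2: Orange 9, Blue 8, Purple 24, Green 9. Blue eliminated.
Round 3: Orange 17, Purple 24, Green 9. Green eliminated.
Round 4: Orange 17, Purple 33. Purple has a majority (≥26).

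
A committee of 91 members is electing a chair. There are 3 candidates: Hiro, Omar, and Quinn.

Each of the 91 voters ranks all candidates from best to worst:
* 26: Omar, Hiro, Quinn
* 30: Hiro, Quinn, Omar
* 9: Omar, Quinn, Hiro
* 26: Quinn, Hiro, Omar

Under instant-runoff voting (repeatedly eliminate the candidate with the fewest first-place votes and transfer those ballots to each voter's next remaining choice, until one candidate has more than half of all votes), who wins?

Round 1: Hiro 30, Omar 35, Quinn 26. Quinn eliminated.
Round 2: Hiro 56, Omar 35. Hiro has a majority (≥46).

Hiro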